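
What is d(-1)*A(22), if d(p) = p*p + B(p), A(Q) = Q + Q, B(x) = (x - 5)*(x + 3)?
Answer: -484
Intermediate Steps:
B(x) = (-5 + x)*(3 + x)
A(Q) = 2*Q
d(p) = -15 - 2*p + 2*p² (d(p) = p*p + (-15 + p² - 2*p) = p² + (-15 + p² - 2*p) = -15 - 2*p + 2*p²)
d(-1)*A(22) = (-15 - 2*(-1) + 2*(-1)²)*(2*22) = (-15 + 2 + 2*1)*44 = (-15 + 2 + 2)*44 = -11*44 = -484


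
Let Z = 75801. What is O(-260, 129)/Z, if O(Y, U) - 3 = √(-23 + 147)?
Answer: 1/25267 + 2*√31/75801 ≈ 0.00018648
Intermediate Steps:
O(Y, U) = 3 + 2*√31 (O(Y, U) = 3 + √(-23 + 147) = 3 + √124 = 3 + 2*√31)
O(-260, 129)/Z = (3 + 2*√31)/75801 = (3 + 2*√31)*(1/75801) = 1/25267 + 2*√31/75801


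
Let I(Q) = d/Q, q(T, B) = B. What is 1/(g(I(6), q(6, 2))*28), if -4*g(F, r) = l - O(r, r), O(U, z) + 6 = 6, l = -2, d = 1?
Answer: 1/14 ≈ 0.071429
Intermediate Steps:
O(U, z) = 0 (O(U, z) = -6 + 6 = 0)
I(Q) = 1/Q
g(F, r) = 1/2 (g(F, r) = -(-2 - 1*0)/4 = -(-2 + 0)/4 = -1/4*(-2) = 1/2)
1/(g(I(6), q(6, 2))*28) = 1/((1/2)*28) = 1/14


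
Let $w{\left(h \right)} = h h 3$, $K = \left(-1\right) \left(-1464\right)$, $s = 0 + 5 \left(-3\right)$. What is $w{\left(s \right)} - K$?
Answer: $-789$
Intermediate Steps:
$s = -15$ ($s = 0 - 15 = -15$)
$K = 1464$
$w{\left(h \right)} = 3 h^{2}$ ($w{\left(h \right)} = h^{2} \cdot 3 = 3 h^{2}$)
$w{\left(s \right)} - K = 3 \left(-15\right)^{2} - 1464 = 3 \cdot 225 - 1464 = 675 - 1464 = -789$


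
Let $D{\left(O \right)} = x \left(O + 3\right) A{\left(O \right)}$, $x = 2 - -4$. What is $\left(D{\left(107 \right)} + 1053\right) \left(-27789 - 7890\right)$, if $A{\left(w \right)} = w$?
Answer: $-2557220967$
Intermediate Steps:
$x = 6$ ($x = 2 + 4 = 6$)
$D{\left(O \right)} = O \left(18 + 6 O\right)$ ($D{\left(O \right)} = 6 \left(O + 3\right) O = 6 \left(3 + O\right) O = \left(18 + 6 O\right) O = O \left(18 + 6 O\right)$)
$\left(D{\left(107 \right)} + 1053\right) \left(-27789 - 7890\right) = \left(6 \cdot 107 \left(3 + 107\right) + 1053\right) \left(-27789 - 7890\right) = \left(6 \cdot 107 \cdot 110 + 1053\right) \left(-35679\right) = \left(70620 + 1053\right) \left(-35679\right) = 71673 \left(-35679\right) = -2557220967$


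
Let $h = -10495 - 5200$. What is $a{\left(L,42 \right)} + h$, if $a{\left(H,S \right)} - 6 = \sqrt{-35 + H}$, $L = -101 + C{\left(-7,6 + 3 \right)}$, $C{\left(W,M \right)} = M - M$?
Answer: $-15689 + 2 i \sqrt{34} \approx -15689.0 + 11.662 i$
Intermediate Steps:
$C{\left(W,M \right)} = 0$
$L = -101$ ($L = -101 + 0 = -101$)
$a{\left(H,S \right)} = 6 + \sqrt{-35 + H}$
$h = -15695$ ($h = -10495 - 5200 = -15695$)
$a{\left(L,42 \right)} + h = \left(6 + \sqrt{-35 - 101}\right) - 15695 = \left(6 + \sqrt{-136}\right) - 15695 = \left(6 + 2 i \sqrt{34}\right) - 15695 = -15689 + 2 i \sqrt{34}$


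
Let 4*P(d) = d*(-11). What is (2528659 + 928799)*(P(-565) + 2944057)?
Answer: 20368650904947/2 ≈ 1.0184e+13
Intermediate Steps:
P(d) = -11*d/4 (P(d) = (d*(-11))/4 = (-11*d)/4 = -11*d/4)
(2528659 + 928799)*(P(-565) + 2944057) = (2528659 + 928799)*(-11/4*(-565) + 2944057) = 3457458*(6215/4 + 2944057) = 3457458*(11782443/4) = 20368650904947/2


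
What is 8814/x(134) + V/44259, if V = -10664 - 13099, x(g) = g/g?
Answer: 130025021/14753 ≈ 8813.5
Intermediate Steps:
x(g) = 1
V = -23763
8814/x(134) + V/44259 = 8814/1 - 23763/44259 = 8814*1 - 23763*1/44259 = 8814 - 7921/14753 = 130025021/14753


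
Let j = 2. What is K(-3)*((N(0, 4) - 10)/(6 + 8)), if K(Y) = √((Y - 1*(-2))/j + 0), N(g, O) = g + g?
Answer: -5*I*√2/14 ≈ -0.50508*I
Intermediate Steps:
N(g, O) = 2*g
K(Y) = √(1 + Y/2) (K(Y) = √((Y - 1*(-2))/2 + 0) = √((Y + 2)*(½) + 0) = √((2 + Y)*(½) + 0) = √((1 + Y/2) + 0) = √(1 + Y/2))
K(-3)*((N(0, 4) - 10)/(6 + 8)) = (√(4 + 2*(-3))/2)*((2*0 - 10)/(6 + 8)) = (√(4 - 6)/2)*((0 - 10)/14) = (√(-2)/2)*(-10*1/14) = ((I*√2)/2)*(-5/7) = (I*√2/2)*(-5/7) = -5*I*√2/14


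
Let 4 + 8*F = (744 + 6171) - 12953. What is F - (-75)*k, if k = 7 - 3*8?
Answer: -8121/4 ≈ -2030.3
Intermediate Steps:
k = -17 (k = 7 - 24 = -17)
F = -3021/4 (F = -½ + ((744 + 6171) - 12953)/8 = -½ + (6915 - 12953)/8 = -½ + (⅛)*(-6038) = -½ - 3019/4 = -3021/4 ≈ -755.25)
F - (-75)*k = -3021/4 - (-75)*(-17) = -3021/4 - 1*1275 = -3021/4 - 1275 = -8121/4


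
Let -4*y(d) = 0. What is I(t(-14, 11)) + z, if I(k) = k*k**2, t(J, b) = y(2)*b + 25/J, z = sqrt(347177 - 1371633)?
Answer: -15625/2744 + 2*I*sqrt(256114) ≈ -5.6942 + 1012.2*I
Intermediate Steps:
y(d) = 0 (y(d) = -1/4*0 = 0)
z = 2*I*sqrt(256114) (z = sqrt(-1024456) = 2*I*sqrt(256114) ≈ 1012.2*I)
t(J, b) = 25/J (t(J, b) = 0*b + 25/J = 0 + 25/J = 25/J)
I(k) = k**3
I(t(-14, 11)) + z = (25/(-14))**3 + 2*I*sqrt(256114) = (25*(-1/14))**3 + 2*I*sqrt(256114) = (-25/14)**3 + 2*I*sqrt(256114) = -15625/2744 + 2*I*sqrt(256114)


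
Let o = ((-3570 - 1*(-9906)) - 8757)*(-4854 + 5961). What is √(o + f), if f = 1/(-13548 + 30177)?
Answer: I*√741096354474498/16629 ≈ 1637.1*I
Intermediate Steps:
f = 1/16629 ≈ 6.0136e-5
o = -2680047 (o = ((-3570 + 9906) - 8757)*1107 = (6336 - 8757)*1107 = -2421*1107 = -2680047)
√(o + f) = √(-2680047 + 1/16629) = √(-44566501562/16629) = I*√741096354474498/16629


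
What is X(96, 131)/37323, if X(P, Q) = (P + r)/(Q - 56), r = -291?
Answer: -1/14355 ≈ -6.9662e-5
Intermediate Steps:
X(P, Q) = (-291 + P)/(-56 + Q) (X(P, Q) = (P - 291)/(Q - 56) = (-291 + P)/(-56 + Q))
X(96, 131)/37323 = ((-291 + 96)/(-56 + 131))/37323 = (-195/75)*(1/37323) = ((1/75)*(-195))*(1/37323) = -13/5*1/37323 = -1/14355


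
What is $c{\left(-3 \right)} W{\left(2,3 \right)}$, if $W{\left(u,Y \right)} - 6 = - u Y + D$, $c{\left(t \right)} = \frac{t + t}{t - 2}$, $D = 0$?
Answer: $0$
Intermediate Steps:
$c{\left(t \right)} = \frac{2 t}{-2 + t}$
$W{\left(u,Y \right)} = 6 - Y u$ ($W{\left(u,Y \right)} = 6 + \left(- u Y + 0\right) = 6 + \left(- Y u + 0\right) = 6 - Y u$)
$c{\left(-3 \right)} W{\left(2,3 \right)} = 2 \left(-3\right) \frac{1}{-2 - 3} \left(6 - 3 \cdot 2\right) = 2 \left(-3\right) \frac{1}{-5} \left(6 - 6\right) = 2 \left(-3\right) \left(- \frac{1}{5}\right) 0 = \frac{6}{5} \cdot 0 = 0$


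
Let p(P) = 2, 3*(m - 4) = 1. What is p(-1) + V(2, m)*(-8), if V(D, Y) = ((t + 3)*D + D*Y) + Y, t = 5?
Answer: -230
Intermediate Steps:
m = 13/3 (m = 4 + (1/3)*1 = 4 + 1/3 = 13/3 ≈ 4.3333)
V(D, Y) = Y + 8*D + D*Y (V(D, Y) = ((5 + 3)*D + D*Y) + Y = (8*D + D*Y) + Y = Y + 8*D + D*Y)
p(-1) + V(2, m)*(-8) = 2 + (13/3 + 8*2 + 2*(13/3))*(-8) = 2 + (13/3 + 16 + 26/3)*(-8) = 2 + 29*(-8) = 2 - 232 = -230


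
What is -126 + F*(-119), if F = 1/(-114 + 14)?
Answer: -12481/100 ≈ -124.81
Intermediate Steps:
F = -1/100 (F = 1/(-100) = -1/100 ≈ -0.010000)
-126 + F*(-119) = -126 - 1/100*(-119) = -126 + 119/100 = -12481/100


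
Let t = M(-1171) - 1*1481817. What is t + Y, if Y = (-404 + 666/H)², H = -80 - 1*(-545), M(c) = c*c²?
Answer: -38609207287296/24025 ≈ -1.6070e+9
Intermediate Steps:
M(c) = c³
H = 465 (H = -80 + 545 = 465)
Y = 3893510404/24025 (Y = (-404 + 666/465)² = (-404 + 666*(1/465))² = (-404 + 222/155)² = (-62398/155)² = 3893510404/24025 ≈ 1.6206e+5)
t = -1607205028 (t = (-1171)³ - 1*1481817 = -1605723211 - 1481817 = -1607205028)
t + Y = -1607205028 + 3893510404/24025 = -38609207287296/24025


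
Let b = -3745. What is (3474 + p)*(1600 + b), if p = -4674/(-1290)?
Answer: -320758581/43 ≈ -7.4595e+6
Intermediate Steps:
p = 779/215 (p = -4674*(-1/1290) = 779/215 ≈ 3.6233)
(3474 + p)*(1600 + b) = (3474 + 779/215)*(1600 - 3745) = (747689/215)*(-2145) = -320758581/43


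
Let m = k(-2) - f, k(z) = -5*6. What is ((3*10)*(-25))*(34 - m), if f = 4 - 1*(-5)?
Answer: -54750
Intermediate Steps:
k(z) = -30
f = 9 (f = 4 + 5 = 9)
m = -39 (m = -30 - 1*9 = -30 - 9 = -39)
((3*10)*(-25))*(34 - m) = ((3*10)*(-25))*(34 - 1*(-39)) = (30*(-25))*(34 + 39) = -750*73 = -54750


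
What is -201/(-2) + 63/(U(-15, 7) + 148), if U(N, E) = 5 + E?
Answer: 16143/160 ≈ 100.89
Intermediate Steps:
-201/(-2) + 63/(U(-15, 7) + 148) = -201/(-2) + 63/((5 + 7) + 148) = -201*(-½) + 63/(12 + 148) = 201/2 + 63/160 = 16143/160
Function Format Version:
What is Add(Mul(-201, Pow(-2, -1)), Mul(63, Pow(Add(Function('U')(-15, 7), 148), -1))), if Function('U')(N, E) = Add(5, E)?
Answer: Rational(16143, 160) ≈ 100.89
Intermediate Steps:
Add(Mul(-201, Pow(-2, -1)), Mul(63, Pow(Add(Function('U')(-15, 7), 148), -1))) = Add(Mul(-201, Pow(-2, -1)), Mul(63, Pow(Add(Add(5, 7), 148), -1))) = Add(Mul(-201, Rational(-1, 2)), Mul(63, Pow(Add(12, 148), -1))) = Add(Rational(201, 2), Mul(63, Pow(160, -1))) = Add(Rational(201, 2), Mul(63, Rational(1, 160))) = Add(Rational(201, 2), Rational(63, 160)) = Rational(16143, 160)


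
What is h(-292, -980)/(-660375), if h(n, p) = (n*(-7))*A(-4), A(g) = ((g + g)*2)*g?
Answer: -130816/660375 ≈ -0.19809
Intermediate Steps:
A(g) = 4*g² (A(g) = ((2*g)*2)*g = (4*g)*g = 4*g²)
h(n, p) = -448*n (h(n, p) = (n*(-7))*(4*(-4)²) = (-7*n)*(4*16) = -7*n*64 = -448*n)
h(-292, -980)/(-660375) = -448*(-292)/(-660375) = 130816*(-1/660375) = -130816/660375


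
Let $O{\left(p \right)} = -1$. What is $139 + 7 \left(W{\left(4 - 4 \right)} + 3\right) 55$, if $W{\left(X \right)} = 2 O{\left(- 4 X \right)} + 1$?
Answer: $909$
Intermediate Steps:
$W{\left(X \right)} = -1$ ($W{\left(X \right)} = 2 \left(-1\right) + 1 = -2 + 1 = -1$)
$139 + 7 \left(W{\left(4 - 4 \right)} + 3\right) 55 = 139 + 7 \left(-1 + 3\right) 55 = 139 + 7 \cdot 2 \cdot 55 = 139 + 14 \cdot 55 = 139 + 770 = 909$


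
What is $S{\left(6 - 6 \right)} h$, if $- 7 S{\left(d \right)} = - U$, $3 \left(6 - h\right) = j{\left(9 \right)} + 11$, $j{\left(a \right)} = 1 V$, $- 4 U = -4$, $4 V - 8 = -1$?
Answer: $\frac{1}{4} \approx 0.25$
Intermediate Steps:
$V = \frac{7}{4}$ ($V = 2 + \frac{1}{4} \left(-1\right) = 2 - \frac{1}{4} = \frac{7}{4} \approx 1.75$)
$U = 1$ ($U = \left(- \frac{1}{4}\right) \left(-4\right) = 1$)
$j{\left(a \right)} = \frac{7}{4}$ ($j{\left(a \right)} = 1 \cdot \frac{7}{4} = \frac{7}{4}$)
$h = \frac{7}{4}$ ($h = 6 - \frac{\frac{7}{4} + 11}{3} = 6 - \frac{17}{4} = \frac{7}{4} \approx 1.75$)
$S{\left(d \right)} = \frac{1}{7}$ ($S{\left(d \right)} = - \frac{\left(-1\right) 1}{7} = \left(- \frac{1}{7}\right) \left(-1\right) = \frac{1}{7}$)
$S{\left(6 - 6 \right)} h = \frac{1}{7} \cdot \frac{7}{4} = \frac{1}{4}$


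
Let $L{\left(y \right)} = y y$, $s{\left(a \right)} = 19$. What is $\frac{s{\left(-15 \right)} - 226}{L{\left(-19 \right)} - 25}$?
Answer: $- \frac{69}{112} \approx -0.61607$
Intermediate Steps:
$L{\left(y \right)} = y^{2}$
$\frac{s{\left(-15 \right)} - 226}{L{\left(-19 \right)} - 25} = \frac{19 - 226}{\left(-19\right)^{2} - 25} = - \frac{207}{361 - 25} = - \frac{207}{336} = \left(-207\right) \frac{1}{336} = - \frac{69}{112}$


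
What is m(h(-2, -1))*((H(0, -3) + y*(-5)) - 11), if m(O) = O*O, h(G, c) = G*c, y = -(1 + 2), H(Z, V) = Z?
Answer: 16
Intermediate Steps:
y = -3 (y = -1*3 = -3)
m(O) = O²
m(h(-2, -1))*((H(0, -3) + y*(-5)) - 11) = (-2*(-1))²*((0 - 3*(-5)) - 11) = 2²*((0 + 15) - 11) = 4*(15 - 11) = 4*4 = 16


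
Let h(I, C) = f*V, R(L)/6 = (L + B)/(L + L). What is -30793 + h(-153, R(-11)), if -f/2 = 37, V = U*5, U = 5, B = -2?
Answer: -32643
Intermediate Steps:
V = 25 (V = 5*5 = 25)
f = -74 (f = -2*37 = -74)
R(L) = 3*(-2 + L)/L (R(L) = 6*((L - 2)/(L + L)) = 6*((-2 + L)/((2*L))) = 6*((-2 + L)*(1/(2*L))) = 6*((-2 + L)/(2*L)) = 3*(-2 + L)/L)
h(I, C) = -1850 (h(I, C) = -74*25 = -1850)
-30793 + h(-153, R(-11)) = -30793 - 1850 = -32643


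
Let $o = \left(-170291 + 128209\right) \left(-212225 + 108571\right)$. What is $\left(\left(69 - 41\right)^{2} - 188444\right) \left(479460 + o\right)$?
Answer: $-818656820534080$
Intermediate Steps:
$o = 4361967628$ ($o = \left(-42082\right) \left(-103654\right) = 4361967628$)
$\left(\left(69 - 41\right)^{2} - 188444\right) \left(479460 + o\right) = \left(\left(69 - 41\right)^{2} - 188444\right) \left(479460 + 4361967628\right) = \left(28^{2} - 188444\right) 4362447088 = \left(784 - 188444\right) 4362447088 = \left(-187660\right) 4362447088 = -818656820534080$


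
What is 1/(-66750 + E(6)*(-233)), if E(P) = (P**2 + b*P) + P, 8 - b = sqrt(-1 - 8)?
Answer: -7310/642699003 - 233*I/428466002 ≈ -1.1374e-5 - 5.438e-7*I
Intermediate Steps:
b = 8 - 3*I (b = 8 - sqrt(-1 - 8) = 8 - sqrt(-9) = 8 - 3*I ≈ 8.0 - 3.0*I)
E(P) = P + P**2 + P*(8 - 3*I) (E(P) = (P**2 + (8 - 3*I)*P) + P = (P**2 + P*(8 - 3*I)) + P = P + P**2 + P*(8 - 3*I))
1/(-66750 + E(6)*(-233)) = 1/(-66750 + (6*(9 + 6 - 3*I))*(-233)) = 1/(-66750 + (6*(15 - 3*I))*(-233)) = 1/(-66750 + (90 - 18*I)*(-233)) = 1/(-66750 + (-20970 + 4194*I)) = 1/(-87720 + 4194*I) = (-87720 - 4194*I)/7712388036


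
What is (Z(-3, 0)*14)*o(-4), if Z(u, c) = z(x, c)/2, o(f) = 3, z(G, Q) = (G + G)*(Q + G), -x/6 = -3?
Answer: 13608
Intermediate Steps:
x = 18 (x = -6*(-3) = 18)
z(G, Q) = 2*G*(G + Q) (z(G, Q) = (2*G)*(G + Q) = 2*G*(G + Q))
Z(u, c) = 324 + 18*c (Z(u, c) = (2*18*(18 + c))/2 = (648 + 36*c)*(½) = 324 + 18*c)
(Z(-3, 0)*14)*o(-4) = ((324 + 18*0)*14)*3 = ((324 + 0)*14)*3 = (324*14)*3 = 4536*3 = 13608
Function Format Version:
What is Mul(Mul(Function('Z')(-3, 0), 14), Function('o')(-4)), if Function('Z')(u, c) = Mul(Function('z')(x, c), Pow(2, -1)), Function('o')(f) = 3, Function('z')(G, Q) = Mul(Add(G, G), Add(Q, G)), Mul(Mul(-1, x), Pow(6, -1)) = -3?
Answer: 13608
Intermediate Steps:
x = 18 (x = Mul(-6, -3) = 18)
Function('z')(G, Q) = Mul(2, G, Add(G, Q)) (Function('z')(G, Q) = Mul(Mul(2, G), Add(G, Q)) = Mul(2, G, Add(G, Q)))
Function('Z')(u, c) = Add(324, Mul(18, c)) (Function('Z')(u, c) = Mul(Mul(2, 18, Add(18, c)), Pow(2, -1)) = Mul(Add(648, Mul(36, c)), Rational(1, 2)) = Add(324, Mul(18, c)))
Mul(Mul(Function('Z')(-3, 0), 14), Function('o')(-4)) = Mul(Mul(Add(324, Mul(18, 0)), 14), 3) = Mul(Mul(Add(324, 0), 14), 3) = Mul(Mul(324, 14), 3) = Mul(4536, 3) = 13608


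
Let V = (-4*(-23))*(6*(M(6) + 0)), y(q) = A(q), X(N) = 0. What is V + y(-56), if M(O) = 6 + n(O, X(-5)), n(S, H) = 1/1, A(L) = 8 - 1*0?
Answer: 3872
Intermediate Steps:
A(L) = 8 (A(L) = 8 + 0 = 8)
n(S, H) = 1 (n(S, H) = 1*1 = 1)
y(q) = 8
M(O) = 7 (M(O) = 6 + 1 = 7)
V = 3864 (V = (-4*(-23))*(6*(7 + 0)) = 92*(6*7) = 92*42 = 3864)
V + y(-56) = 3864 + 8 = 3872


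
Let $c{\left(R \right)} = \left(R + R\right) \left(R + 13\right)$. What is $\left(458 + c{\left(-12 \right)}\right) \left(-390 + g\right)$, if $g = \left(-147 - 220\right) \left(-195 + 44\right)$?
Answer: $23881718$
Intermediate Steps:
$g = 55417$ ($g = \left(-367\right) \left(-151\right) = 55417$)
$c{\left(R \right)} = 2 R \left(13 + R\right)$
$\left(458 + c{\left(-12 \right)}\right) \left(-390 + g\right) = \left(458 + 2 \left(-12\right) \left(13 - 12\right)\right) \left(-390 + 55417\right) = \left(458 + 2 \left(-12\right) 1\right) 55027 = \left(458 - 24\right) 55027 = 434 \cdot 55027 = 23881718$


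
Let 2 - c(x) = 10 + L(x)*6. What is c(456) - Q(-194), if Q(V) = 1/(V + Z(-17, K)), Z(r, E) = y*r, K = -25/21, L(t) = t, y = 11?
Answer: -1045463/381 ≈ -2744.0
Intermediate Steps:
c(x) = -8 - 6*x (c(x) = 2 - (10 + x*6) = 2 - (10 + 6*x) = 2 + (-10 - 6*x) = -8 - 6*x)
K = -25/21 (K = -25*1/21 = -25/21 ≈ -1.1905)
Z(r, E) = 11*r
Q(V) = 1/(-187 + V) (Q(V) = 1/(V + 11*(-17)) = 1/(V - 187) = 1/(-187 + V))
c(456) - Q(-194) = (-8 - 6*456) - 1/(-187 - 194) = (-8 - 2736) - 1/(-381) = -2744 - 1*(-1/381) = -2744 + 1/381 = -1045463/381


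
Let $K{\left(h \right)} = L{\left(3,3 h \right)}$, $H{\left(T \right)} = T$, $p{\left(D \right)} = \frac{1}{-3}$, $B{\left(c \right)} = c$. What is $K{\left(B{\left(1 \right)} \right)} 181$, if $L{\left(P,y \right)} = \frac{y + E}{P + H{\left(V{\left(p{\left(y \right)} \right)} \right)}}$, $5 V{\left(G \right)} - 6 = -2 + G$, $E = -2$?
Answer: $\frac{2715}{56} \approx 48.482$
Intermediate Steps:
$p{\left(D \right)} = - \frac{1}{3}$
$V{\left(G \right)} = \frac{4}{5} + \frac{G}{5}$ ($V{\left(G \right)} = \frac{6}{5} + \frac{-2 + G}{5} = \frac{6}{5} + \left(- \frac{2}{5} + \frac{G}{5}\right) = \frac{4}{5} + \frac{G}{5}$)
$L{\left(P,y \right)} = \frac{-2 + y}{\frac{11}{15} + P}$ ($L{\left(P,y \right)} = \frac{y - 2}{P + \left(\frac{4}{5} + \frac{1}{5} \left(- \frac{1}{3}\right)\right)} = \frac{-2 + y}{P + \left(\frac{4}{5} - \frac{1}{15}\right)} = \frac{-2 + y}{P + \frac{11}{15}} = \frac{-2 + y}{\frac{11}{15} + P}$)
$K{\left(h \right)} = - \frac{15}{28} + \frac{45 h}{56}$ ($K{\left(h \right)} = \frac{15 \left(-2 + 3 h\right)}{11 + 15 \cdot 3} = \frac{15 \left(-2 + 3 h\right)}{11 + 45} = \frac{15 \left(-2 + 3 h\right)}{56} = 15 \cdot \frac{1}{56} \left(-2 + 3 h\right) = - \frac{15}{28} + \frac{45 h}{56}$)
$K{\left(B{\left(1 \right)} \right)} 181 = \left(- \frac{15}{28} + \frac{45}{56} \cdot 1\right) 181 = \left(- \frac{15}{28} + \frac{45}{56}\right) 181 = \frac{15}{56} \cdot 181 = \frac{2715}{56}$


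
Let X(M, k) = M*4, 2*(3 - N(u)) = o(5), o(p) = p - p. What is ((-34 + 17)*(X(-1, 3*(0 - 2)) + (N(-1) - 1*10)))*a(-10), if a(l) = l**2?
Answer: 18700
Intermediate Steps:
o(p) = 0
N(u) = 3 (N(u) = 3 - 1/2*0 = 3 + 0 = 3)
X(M, k) = 4*M
((-34 + 17)*(X(-1, 3*(0 - 2)) + (N(-1) - 1*10)))*a(-10) = ((-34 + 17)*(4*(-1) + (3 - 1*10)))*(-10)**2 = -17*(-4 + (3 - 10))*100 = -17*(-4 - 7)*100 = -17*(-11)*100 = 187*100 = 18700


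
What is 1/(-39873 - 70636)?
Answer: -1/110509 ≈ -9.0490e-6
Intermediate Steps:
1/(-39873 - 70636) = 1/(-110509) = -1/110509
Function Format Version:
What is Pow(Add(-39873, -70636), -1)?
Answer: Rational(-1, 110509) ≈ -9.0490e-6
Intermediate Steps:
Pow(Add(-39873, -70636), -1) = Pow(-110509, -1) = Rational(-1, 110509)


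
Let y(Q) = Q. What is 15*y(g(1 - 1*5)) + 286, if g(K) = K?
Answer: 226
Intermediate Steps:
15*y(g(1 - 1*5)) + 286 = 15*(1 - 1*5) + 286 = 15*(1 - 5) + 286 = 15*(-4) + 286 = -60 + 286 = 226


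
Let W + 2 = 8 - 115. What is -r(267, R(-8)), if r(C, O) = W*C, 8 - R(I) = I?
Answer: 29103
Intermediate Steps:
R(I) = 8 - I
W = -109 (W = -2 + (8 - 115) = -2 - 107 = -109)
r(C, O) = -109*C
-r(267, R(-8)) = -(-109)*267 = -1*(-29103) = 29103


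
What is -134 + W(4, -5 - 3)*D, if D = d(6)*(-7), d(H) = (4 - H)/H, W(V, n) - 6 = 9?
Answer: -99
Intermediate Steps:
W(V, n) = 15 (W(V, n) = 6 + 9 = 15)
d(H) = (4 - H)/H
D = 7/3 (D = ((4 - 1*6)/6)*(-7) = ((4 - 6)/6)*(-7) = ((⅙)*(-2))*(-7) = -⅓*(-7) = 7/3 ≈ 2.3333)
-134 + W(4, -5 - 3)*D = -134 + 15*(7/3) = -134 + 35 = -99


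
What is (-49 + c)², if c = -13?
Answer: 3844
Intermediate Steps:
(-49 + c)² = (-49 - 13)² = (-62)² = 3844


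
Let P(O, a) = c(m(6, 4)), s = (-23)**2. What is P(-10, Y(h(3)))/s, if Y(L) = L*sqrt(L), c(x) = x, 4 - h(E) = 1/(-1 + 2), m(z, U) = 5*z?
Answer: 30/529 ≈ 0.056711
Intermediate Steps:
h(E) = 3 (h(E) = 4 - 1/(-1 + 2) = 4 - 1/1 = 4 - 1*1 = 4 - 1 = 3)
Y(L) = L**(3/2)
s = 529
P(O, a) = 30 (P(O, a) = 5*6 = 30)
P(-10, Y(h(3)))/s = 30/529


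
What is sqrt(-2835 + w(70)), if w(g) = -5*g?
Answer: 7*I*sqrt(65) ≈ 56.436*I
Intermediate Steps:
sqrt(-2835 + w(70)) = sqrt(-2835 - 5*70) = sqrt(-2835 - 350) = sqrt(-3185) = 7*I*sqrt(65)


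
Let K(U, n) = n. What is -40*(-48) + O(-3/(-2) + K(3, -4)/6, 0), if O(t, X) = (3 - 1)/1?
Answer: 1922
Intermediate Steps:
O(t, X) = 2 (O(t, X) = 2*1 = 2)
-40*(-48) + O(-3/(-2) + K(3, -4)/6, 0) = -40*(-48) + 2 = 1920 + 2 = 1922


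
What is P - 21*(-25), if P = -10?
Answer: 515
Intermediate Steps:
P - 21*(-25) = -10 - 21*(-25) = -10 + 525 = 515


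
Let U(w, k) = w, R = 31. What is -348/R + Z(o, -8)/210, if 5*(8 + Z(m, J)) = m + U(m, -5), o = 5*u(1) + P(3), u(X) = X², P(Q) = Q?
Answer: -61024/5425 ≈ -11.249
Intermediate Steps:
o = 8 (o = 5*1² + 3 = 5*1 + 3 = 5 + 3 = 8)
Z(m, J) = -8 + 2*m/5 (Z(m, J) = -8 + (m + m)/5 = -8 + (2*m)/5 = -8 + 2*m/5)
-348/R + Z(o, -8)/210 = -348/31 + (-8 + (⅖)*8)/210 = -348*1/31 + (-8 + 16/5)*(1/210) = -348/31 - 24/5*1/210 = -348/31 - 4/175 = -61024/5425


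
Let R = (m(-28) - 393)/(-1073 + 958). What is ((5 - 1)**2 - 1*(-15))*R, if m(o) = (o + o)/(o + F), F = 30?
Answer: 13051/115 ≈ 113.49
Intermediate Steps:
m(o) = 2*o/(30 + o) (m(o) = (o + o)/(o + 30) = (2*o)/(30 + o) = 2*o/(30 + o))
R = 421/115 (R = (2*(-28)/(30 - 28) - 393)/(-1073 + 958) = (2*(-28)/2 - 393)/(-115) = (2*(-28)*(1/2) - 393)*(-1/115) = (-28 - 393)*(-1/115) = -421*(-1/115) = 421/115 ≈ 3.6609)
((5 - 1)**2 - 1*(-15))*R = ((5 - 1)**2 - 1*(-15))*(421/115) = (4**2 + 15)*(421/115) = (16 + 15)*(421/115) = 31*(421/115) = 13051/115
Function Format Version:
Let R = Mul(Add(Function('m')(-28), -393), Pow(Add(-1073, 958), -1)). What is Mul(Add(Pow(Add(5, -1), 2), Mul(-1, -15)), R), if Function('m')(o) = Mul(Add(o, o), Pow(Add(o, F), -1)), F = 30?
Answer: Rational(13051, 115) ≈ 113.49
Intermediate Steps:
Function('m')(o) = Mul(2, o, Pow(Add(30, o), -1)) (Function('m')(o) = Mul(Add(o, o), Pow(Add(o, 30), -1)) = Mul(Mul(2, o), Pow(Add(30, o), -1)) = Mul(2, o, Pow(Add(30, o), -1)))
R = Rational(421, 115) (R = Mul(Add(Mul(2, -28, Pow(Add(30, -28), -1)), -393), Pow(Add(-1073, 958), -1)) = Mul(Add(Mul(2, -28, Pow(2, -1)), -393), Pow(-115, -1)) = Mul(Add(Mul(2, -28, Rational(1, 2)), -393), Rational(-1, 115)) = Mul(Add(-28, -393), Rational(-1, 115)) = Mul(-421, Rational(-1, 115)) = Rational(421, 115) ≈ 3.6609)
Mul(Add(Pow(Add(5, -1), 2), Mul(-1, -15)), R) = Mul(Add(Pow(Add(5, -1), 2), Mul(-1, -15)), Rational(421, 115)) = Mul(Add(Pow(4, 2), 15), Rational(421, 115)) = Mul(Add(16, 15), Rational(421, 115)) = Mul(31, Rational(421, 115)) = Rational(13051, 115)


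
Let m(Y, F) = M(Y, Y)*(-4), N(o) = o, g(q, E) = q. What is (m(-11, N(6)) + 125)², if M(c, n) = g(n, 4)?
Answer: 28561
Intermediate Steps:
M(c, n) = n
m(Y, F) = -4*Y (m(Y, F) = Y*(-4) = -4*Y)
(m(-11, N(6)) + 125)² = (-4*(-11) + 125)² = (44 + 125)² = 169² = 28561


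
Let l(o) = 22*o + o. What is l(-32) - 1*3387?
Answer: -4123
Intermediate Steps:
l(o) = 23*o
l(-32) - 1*3387 = 23*(-32) - 1*3387 = -736 - 3387 = -4123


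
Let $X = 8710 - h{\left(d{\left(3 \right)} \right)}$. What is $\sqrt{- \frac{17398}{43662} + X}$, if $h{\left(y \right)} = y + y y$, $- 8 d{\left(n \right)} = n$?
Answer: $\frac{\sqrt{265666751988639}}{174648} \approx 93.327$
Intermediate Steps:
$d{\left(n \right)} = - \frac{n}{8}$
$h{\left(y \right)} = y + y^{2}$
$X = \frac{557455}{64}$ ($X = 8710 - \left(- \frac{1}{8}\right) 3 \left(1 - \frac{3}{8}\right) = 8710 - - \frac{3 \left(1 - \frac{3}{8}\right)}{8} = 8710 - \left(- \frac{3}{8}\right) \frac{5}{8} = 8710 - - \frac{15}{64} = 8710 + \frac{15}{64} = \frac{557455}{64} \approx 8710.2$)
$\sqrt{- \frac{17398}{43662} + X} = \sqrt{- \frac{17398}{43662} + \frac{557455}{64}} = \sqrt{\left(-17398\right) \frac{1}{43662} + \frac{557455}{64}} = \sqrt{- \frac{8699}{21831} + \frac{557455}{64}} = \sqrt{\frac{12169243369}{1397184}} = \frac{\sqrt{265666751988639}}{174648}$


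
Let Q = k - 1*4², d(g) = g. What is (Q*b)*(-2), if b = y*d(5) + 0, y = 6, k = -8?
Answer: 1440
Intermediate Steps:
b = 30 (b = 6*5 + 0 = 30 + 0 = 30)
Q = -24 (Q = -8 - 1*4² = -8 - 1*16 = -8 - 16 = -24)
(Q*b)*(-2) = -24*30*(-2) = -720*(-2) = 1440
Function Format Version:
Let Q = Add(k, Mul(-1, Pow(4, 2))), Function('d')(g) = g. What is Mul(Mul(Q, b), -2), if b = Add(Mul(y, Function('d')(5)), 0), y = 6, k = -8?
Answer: 1440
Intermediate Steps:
b = 30 (b = Add(Mul(6, 5), 0) = Add(30, 0) = 30)
Q = -24 (Q = Add(-8, Mul(-1, Pow(4, 2))) = Add(-8, Mul(-1, 16)) = Add(-8, -16) = -24)
Mul(Mul(Q, b), -2) = Mul(Mul(-24, 30), -2) = Mul(-720, -2) = 1440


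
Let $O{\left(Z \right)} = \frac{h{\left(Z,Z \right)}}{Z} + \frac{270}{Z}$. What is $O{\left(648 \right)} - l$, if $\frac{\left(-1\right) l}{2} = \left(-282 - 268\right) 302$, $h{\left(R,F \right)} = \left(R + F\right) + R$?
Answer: $- \frac{3986359}{12} \approx -3.322 \cdot 10^{5}$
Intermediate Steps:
$h{\left(R,F \right)} = F + 2 R$ ($h{\left(R,F \right)} = \left(F + R\right) + R = F + 2 R$)
$l = 332200$ ($l = - 2 \left(-282 - 268\right) 302 = - 2 \left(\left(-550\right) 302\right) = \left(-2\right) \left(-166100\right) = 332200$)
$O{\left(Z \right)} = 3 + \frac{270}{Z}$ ($O{\left(Z \right)} = \frac{Z + 2 Z}{Z} + \frac{270}{Z} = \frac{3 Z}{Z} + \frac{270}{Z} = 3 + \frac{270}{Z}$)
$O{\left(648 \right)} - l = \left(3 + \frac{270}{648}\right) - 332200 = \left(3 + 270 \cdot \frac{1}{648}\right) - 332200 = \left(3 + \frac{5}{12}\right) - 332200 = \frac{41}{12} - 332200 = - \frac{3986359}{12}$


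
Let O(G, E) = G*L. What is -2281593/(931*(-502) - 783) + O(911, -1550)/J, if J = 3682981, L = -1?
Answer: 8402637188638/1724169140245 ≈ 4.8734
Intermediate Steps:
O(G, E) = -G (O(G, E) = G*(-1) = -G)
-2281593/(931*(-502) - 783) + O(911, -1550)/J = -2281593/(931*(-502) - 783) - 1*911/3682981 = -2281593/(-467362 - 783) - 911*1/3682981 = -2281593/(-468145) - 911/3682981 = -2281593*(-1/468145) - 911/3682981 = 2281593/468145 - 911/3682981 = 8402637188638/1724169140245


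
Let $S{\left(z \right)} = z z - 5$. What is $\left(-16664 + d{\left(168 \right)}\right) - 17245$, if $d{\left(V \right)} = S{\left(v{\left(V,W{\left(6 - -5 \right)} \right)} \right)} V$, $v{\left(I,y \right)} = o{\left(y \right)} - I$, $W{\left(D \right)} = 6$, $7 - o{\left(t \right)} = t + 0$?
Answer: $4650603$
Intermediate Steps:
$o{\left(t \right)} = 7 - t$ ($o{\left(t \right)} = 7 - \left(t + 0\right) = 7 - t$)
$v{\left(I,y \right)} = 7 - I - y$ ($v{\left(I,y \right)} = \left(7 - y\right) - I = 7 - I - y$)
$S{\left(z \right)} = -5 + z^{2}$ ($S{\left(z \right)} = z^{2} - 5 = -5 + z^{2}$)
$d{\left(V \right)} = V \left(-5 + \left(1 - V\right)^{2}\right)$ ($d{\left(V \right)} = \left(-5 + \left(7 - V - 6\right)^{2}\right) V = \left(-5 + \left(1 - V\right)^{2}\right) V = V \left(-5 + \left(1 - V\right)^{2}\right)$)
$\left(-16664 + d{\left(168 \right)}\right) - 17245 = \left(-16664 + 168 \left(-5 + \left(-1 + 168\right)^{2}\right)\right) - 17245 = \left(-16664 + 168 \left(-5 + 167^{2}\right)\right) - 17245 = \left(-16664 + 168 \left(-5 + 27889\right)\right) - 17245 = \left(-16664 + 168 \cdot 27884\right) - 17245 = \left(-16664 + 4684512\right) - 17245 = 4667848 - 17245 = 4650603$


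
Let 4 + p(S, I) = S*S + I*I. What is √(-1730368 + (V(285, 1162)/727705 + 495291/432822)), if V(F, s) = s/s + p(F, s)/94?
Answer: I*√10533210673363897706535258805895/2467239412495 ≈ 1315.4*I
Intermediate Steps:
p(S, I) = -4 + I² + S² (p(S, I) = -4 + (S*S + I*I) = -4 + (S² + I²) = -4 + (I² + S²) = -4 + I² + S²)
V(F, s) = 45/47 + F²/94 + s²/94 (V(F, s) = s/s + (-4 + s² + F²)/94 = 1 + (-4 + F² + s²)*(1/94) = 1 + (-2/47 + F²/94 + s²/94) = 45/47 + F²/94 + s²/94)
√(-1730368 + (V(285, 1162)/727705 + 495291/432822)) = √(-1730368 + ((45/47 + (1/94)*285² + (1/94)*1162²)/727705 + 495291/432822)) = √(-1730368 + ((45/47 + (1/94)*81225 + (1/94)*1350244)*(1/727705) + 495291*(1/432822))) = √(-1730368 + ((45/47 + 81225/94 + 675122/47)*(1/727705) + 165097/144274)) = √(-1730368 + ((1431559/94)*(1/727705) + 165097/144274)) = √(-1730368 + (1431559/68404270 + 165097/144274)) = √(-1730368 + 2874969126839/2467239412495) = √(-4269229252751021321/2467239412495) = I*√10533210673363897706535258805895/2467239412495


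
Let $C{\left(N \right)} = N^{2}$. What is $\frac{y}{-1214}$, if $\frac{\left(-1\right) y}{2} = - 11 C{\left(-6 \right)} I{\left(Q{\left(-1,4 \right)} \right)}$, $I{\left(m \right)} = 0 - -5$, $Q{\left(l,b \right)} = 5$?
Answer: $- \frac{1980}{607} \approx -3.2619$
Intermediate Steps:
$I{\left(m \right)} = 5$ ($I{\left(m \right)} = 0 + 5 = 5$)
$y = 3960$ ($y = - 2 - 11 \left(-6\right)^{2} \cdot 5 = - 2 \left(-11\right) 36 \cdot 5 = - 2 \left(\left(-396\right) 5\right) = \left(-2\right) \left(-1980\right) = 3960$)
$\frac{y}{-1214} = \frac{3960}{-1214} = 3960 \left(- \frac{1}{1214}\right) = - \frac{1980}{607}$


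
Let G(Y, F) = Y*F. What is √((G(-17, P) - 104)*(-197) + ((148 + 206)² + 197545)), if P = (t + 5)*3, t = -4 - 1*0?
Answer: 2*√88349 ≈ 594.47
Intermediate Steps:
t = -4 (t = -4 + 0 = -4)
P = 3 (P = (-4 + 5)*3 = 1*3 = 3)
G(Y, F) = F*Y
√((G(-17, P) - 104)*(-197) + ((148 + 206)² + 197545)) = √((3*(-17) - 104)*(-197) + ((148 + 206)² + 197545)) = √((-51 - 104)*(-197) + (354² + 197545)) = √(-155*(-197) + (125316 + 197545)) = √(30535 + 322861) = √353396 = 2*√88349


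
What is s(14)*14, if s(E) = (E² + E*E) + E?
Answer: 5684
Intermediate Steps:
s(E) = E + 2*E² (s(E) = (E² + E²) + E = 2*E² + E = E + 2*E²)
s(14)*14 = (14*(1 + 2*14))*14 = (14*(1 + 28))*14 = (14*29)*14 = 406*14 = 5684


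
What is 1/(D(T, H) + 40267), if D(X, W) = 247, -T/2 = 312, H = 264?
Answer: 1/40514 ≈ 2.4683e-5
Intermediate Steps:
T = -624 (T = -2*312 = -624)
1/(D(T, H) + 40267) = 1/(247 + 40267) = 1/40514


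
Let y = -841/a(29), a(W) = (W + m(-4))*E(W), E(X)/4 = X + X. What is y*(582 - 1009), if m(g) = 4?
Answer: 12383/264 ≈ 46.905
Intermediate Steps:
E(X) = 8*X (E(X) = 4*(X + X) = 4*(2*X) = 8*X)
a(W) = 8*W*(4 + W) (a(W) = (W + 4)*(8*W) = (4 + W)*(8*W) = 8*W*(4 + W))
y = -29/264 (y = -841*1/(232*(4 + 29)) = -841/(8*29*33) = -841/7656 = -841*1/7656 = -29/264 ≈ -0.10985)
y*(582 - 1009) = -29*(582 - 1009)/264 = -29/264*(-427) = 12383/264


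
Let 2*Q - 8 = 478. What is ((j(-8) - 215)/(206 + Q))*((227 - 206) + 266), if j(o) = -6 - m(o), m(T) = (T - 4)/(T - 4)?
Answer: -63714/449 ≈ -141.90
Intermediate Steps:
Q = 243 (Q = 4 + (½)*478 = 4 + 239 = 243)
m(T) = 1 (m(T) = (-4 + T)/(-4 + T) = 1)
j(o) = -7 (j(o) = -6 - 1*1 = -6 - 1 = -7)
((j(-8) - 215)/(206 + Q))*((227 - 206) + 266) = ((-7 - 215)/(206 + 243))*((227 - 206) + 266) = (-222/449)*(21 + 266) = -222*1/449*287 = -222/449*287 = -63714/449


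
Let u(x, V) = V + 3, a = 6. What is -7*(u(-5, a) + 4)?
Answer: -91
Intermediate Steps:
u(x, V) = 3 + V
-7*(u(-5, a) + 4) = -7*((3 + 6) + 4) = -7*(9 + 4) = -7*13 = -91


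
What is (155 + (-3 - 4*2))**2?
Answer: 20736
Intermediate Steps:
(155 + (-3 - 4*2))**2 = (155 + (-3 - 8))**2 = (155 - 11)**2 = 144**2 = 20736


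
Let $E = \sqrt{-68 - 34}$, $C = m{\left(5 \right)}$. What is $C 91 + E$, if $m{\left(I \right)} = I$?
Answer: $455 + i \sqrt{102} \approx 455.0 + 10.1 i$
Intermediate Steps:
$C = 5$
$E = i \sqrt{102}$ ($E = \sqrt{-102} = i \sqrt{102} \approx 10.1 i$)
$C 91 + E = 5 \cdot 91 + i \sqrt{102} = 455 + i \sqrt{102}$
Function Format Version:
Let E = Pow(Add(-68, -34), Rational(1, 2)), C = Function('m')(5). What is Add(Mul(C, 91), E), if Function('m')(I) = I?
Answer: Add(455, Mul(I, Pow(102, Rational(1, 2)))) ≈ Add(455.00, Mul(10.100, I))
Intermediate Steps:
C = 5
E = Mul(I, Pow(102, Rational(1, 2))) (E = Pow(-102, Rational(1, 2)) = Mul(I, Pow(102, Rational(1, 2))) ≈ Mul(10.100, I))
Add(Mul(C, 91), E) = Add(Mul(5, 91), Mul(I, Pow(102, Rational(1, 2)))) = Add(455, Mul(I, Pow(102, Rational(1, 2))))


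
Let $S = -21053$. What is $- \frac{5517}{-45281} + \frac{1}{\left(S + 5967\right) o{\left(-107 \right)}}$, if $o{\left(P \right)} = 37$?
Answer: $\frac{3079444813}{25275039142} \approx 0.12184$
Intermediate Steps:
$- \frac{5517}{-45281} + \frac{1}{\left(S + 5967\right) o{\left(-107 \right)}} = - \frac{5517}{-45281} + \frac{1}{\left(-21053 + 5967\right) 37} = \left(-5517\right) \left(- \frac{1}{45281}\right) + \frac{1}{-15086} \cdot \frac{1}{37} = \frac{5517}{45281} - \frac{1}{558182} = \frac{3079444813}{25275039142}$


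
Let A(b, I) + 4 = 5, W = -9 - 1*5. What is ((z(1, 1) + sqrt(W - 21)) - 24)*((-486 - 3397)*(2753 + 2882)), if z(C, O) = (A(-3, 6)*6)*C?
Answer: 393852690 - 21880705*I*sqrt(35) ≈ 3.9385e+8 - 1.2945e+8*I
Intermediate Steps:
W = -14 (W = -9 - 5 = -14)
A(b, I) = 1 (A(b, I) = -4 + 5 = 1)
z(C, O) = 6*C (z(C, O) = (1*6)*C = 6*C)
((z(1, 1) + sqrt(W - 21)) - 24)*((-486 - 3397)*(2753 + 2882)) = ((6*1 + sqrt(-14 - 21)) - 24)*((-486 - 3397)*(2753 + 2882)) = ((6 + sqrt(-35)) - 24)*(-3883*5635) = ((6 + I*sqrt(35)) - 24)*(-21880705) = (-18 + I*sqrt(35))*(-21880705) = 393852690 - 21880705*I*sqrt(35)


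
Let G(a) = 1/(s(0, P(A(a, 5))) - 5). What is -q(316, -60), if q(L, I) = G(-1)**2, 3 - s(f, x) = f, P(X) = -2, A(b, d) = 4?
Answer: -1/4 ≈ -0.25000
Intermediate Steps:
s(f, x) = 3 - f
G(a) = -1/2 (G(a) = 1/((3 - 1*0) - 5) = 1/((3 + 0) - 5) = 1/(3 - 5) = 1/(-2) = -1/2)
q(L, I) = 1/4 (q(L, I) = (-1/2)**2 = 1/4)
-q(316, -60) = -1*1/4 = -1/4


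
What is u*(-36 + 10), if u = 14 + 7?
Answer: -546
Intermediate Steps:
u = 21
u*(-36 + 10) = 21*(-36 + 10) = 21*(-26) = -546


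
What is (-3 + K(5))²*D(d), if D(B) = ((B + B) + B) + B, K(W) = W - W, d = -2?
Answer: -72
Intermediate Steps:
K(W) = 0
D(B) = 4*B (D(B) = (2*B + B) + B = 3*B + B = 4*B)
(-3 + K(5))²*D(d) = (-3 + 0)²*(4*(-2)) = (-3)²*(-8) = 9*(-8) = -72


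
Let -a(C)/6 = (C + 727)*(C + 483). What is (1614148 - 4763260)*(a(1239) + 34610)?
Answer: 63858014345424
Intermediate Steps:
a(C) = -6*(483 + C)*(727 + C) (a(C) = -6*(C + 727)*(C + 483) = -6*(727 + C)*(483 + C) = -6*(483 + C)*(727 + C))
(1614148 - 4763260)*(a(1239) + 34610) = (1614148 - 4763260)*((-2106846 - 7260*1239 - 6*1239²) + 34610) = -3149112*((-2106846 - 8995140 - 6*1535121) + 34610) = -3149112*((-2106846 - 8995140 - 9210726) + 34610) = -3149112*(-20312712 + 34610) = -3149112*(-20278102) = 63858014345424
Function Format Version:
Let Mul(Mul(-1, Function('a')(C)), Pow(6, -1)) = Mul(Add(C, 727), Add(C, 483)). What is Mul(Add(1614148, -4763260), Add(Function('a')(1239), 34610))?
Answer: 63858014345424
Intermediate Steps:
Function('a')(C) = Mul(-6, Add(483, C), Add(727, C)) (Function('a')(C) = Mul(-6, Mul(Add(C, 727), Add(C, 483))) = Mul(-6, Mul(Add(727, C), Add(483, C))) = Mul(-6, Mul(Add(483, C), Add(727, C))) = Mul(-6, Add(483, C), Add(727, C)))
Mul(Add(1614148, -4763260), Add(Function('a')(1239), 34610)) = Mul(Add(1614148, -4763260), Add(Add(-2106846, Mul(-7260, 1239), Mul(-6, Pow(1239, 2))), 34610)) = Mul(-3149112, Add(Add(-2106846, -8995140, Mul(-6, 1535121)), 34610)) = Mul(-3149112, Add(Add(-2106846, -8995140, -9210726), 34610)) = Mul(-3149112, Add(-20312712, 34610)) = Mul(-3149112, -20278102) = 63858014345424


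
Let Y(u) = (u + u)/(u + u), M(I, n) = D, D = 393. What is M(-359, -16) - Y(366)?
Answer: 392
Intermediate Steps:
M(I, n) = 393
Y(u) = 1 (Y(u) = (2*u)/((2*u)) = (2*u)*(1/(2*u)) = 1)
M(-359, -16) - Y(366) = 393 - 1*1 = 393 - 1 = 392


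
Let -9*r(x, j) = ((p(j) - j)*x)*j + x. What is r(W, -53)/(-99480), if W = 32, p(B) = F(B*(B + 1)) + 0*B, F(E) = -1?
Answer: -2204/22383 ≈ -0.098468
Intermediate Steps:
p(B) = -1 (p(B) = -1 + 0*B = -1 + 0 = -1)
r(x, j) = -x/9 - j*x*(-1 - j)/9 (r(x, j) = -(((-1 - j)*x)*j + x)/9 = -((x*(-1 - j))*j + x)/9 = -(j*x*(-1 - j) + x)/9 = -(x + j*x*(-1 - j))/9 = -x/9 - j*x*(-1 - j)/9)
r(W, -53)/(-99480) = ((1/9)*32*(-1 - 53 + (-53)**2))/(-99480) = ((1/9)*32*(-1 - 53 + 2809))*(-1/99480) = ((1/9)*32*2755)*(-1/99480) = (88160/9)*(-1/99480) = -2204/22383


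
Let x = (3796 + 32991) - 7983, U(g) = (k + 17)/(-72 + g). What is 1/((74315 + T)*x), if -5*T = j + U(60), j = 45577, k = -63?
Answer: 3/5633961586 ≈ 5.3249e-10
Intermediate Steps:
U(g) = -46/(-72 + g) (U(g) = (-63 + 17)/(-72 + g) = -46/(-72 + g))
T = -54697/6 (T = -(45577 - 46/(-72 + 60))/5 = -(45577 - 46/(-12))/5 = -(45577 - 46*(-1/12))/5 = -(45577 + 23/6)/5 = -⅕*273485/6 = -54697/6 ≈ -9116.2)
x = 28804 (x = 36787 - 7983 = 28804)
1/((74315 + T)*x) = 1/((74315 - 54697/6)*28804) = (1/28804)/(391193/6) = (6/391193)*(1/28804) = 3/5633961586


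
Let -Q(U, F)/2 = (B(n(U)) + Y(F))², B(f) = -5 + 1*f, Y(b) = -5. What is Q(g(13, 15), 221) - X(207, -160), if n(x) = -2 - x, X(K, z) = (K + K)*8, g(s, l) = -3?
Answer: -3474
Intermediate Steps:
X(K, z) = 16*K (X(K, z) = (2*K)*8 = 16*K)
B(f) = -5 + f
Q(U, F) = -2*(-12 - U)² (Q(U, F) = -2*((-5 + (-2 - U)) - 5)² = -2*((-7 - U) - 5)² = -2*(-12 - U)²)
Q(g(13, 15), 221) - X(207, -160) = -2*(12 - 3)² - 16*207 = -2*9² - 1*3312 = -2*81 - 3312 = -162 - 3312 = -3474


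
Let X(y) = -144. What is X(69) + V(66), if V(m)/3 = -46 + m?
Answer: -84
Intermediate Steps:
V(m) = -138 + 3*m (V(m) = 3*(-46 + m) = -138 + 3*m)
X(69) + V(66) = -144 + (-138 + 3*66) = -144 + (-138 + 198) = -144 + 60 = -84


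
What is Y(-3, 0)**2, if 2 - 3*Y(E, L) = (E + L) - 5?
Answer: 100/9 ≈ 11.111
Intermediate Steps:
Y(E, L) = 7/3 - E/3 - L/3 (Y(E, L) = 2/3 - ((E + L) - 5)/3 = 2/3 - (-5 + E + L)/3 = 2/3 + (5/3 - E/3 - L/3) = 7/3 - E/3 - L/3)
Y(-3, 0)**2 = (7/3 - 1/3*(-3) - 1/3*0)**2 = (7/3 + 1 + 0)**2 = (10/3)**2 = 100/9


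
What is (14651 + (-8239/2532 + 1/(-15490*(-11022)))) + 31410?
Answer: 414798301410389/9006048645 ≈ 46058.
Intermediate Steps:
(14651 + (-8239/2532 + 1/(-15490*(-11022)))) + 31410 = (14651 + (-8239*1/2532 - 1/15490*(-1/11022))) + 31410 = (14651 + (-8239/2532 + 1/170730780)) + 31410 = (14651 - 29305226956/9006048645) + 31410 = 131918313470939/9006048645 + 31410 = 414798301410389/9006048645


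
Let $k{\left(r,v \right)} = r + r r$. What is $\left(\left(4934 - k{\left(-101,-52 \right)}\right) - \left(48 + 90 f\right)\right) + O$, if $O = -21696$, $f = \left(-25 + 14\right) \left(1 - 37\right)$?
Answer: $-62550$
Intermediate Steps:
$k{\left(r,v \right)} = r + r^{2}$
$f = 396$ ($f = \left(-11\right) \left(-36\right) = 396$)
$\left(\left(4934 - k{\left(-101,-52 \right)}\right) - \left(48 + 90 f\right)\right) + O = \left(\left(4934 - - 101 \left(1 - 101\right)\right) - 35688\right) - 21696 = \left(\left(4934 - \left(-101\right) \left(-100\right)\right) - 35688\right) - 21696 = \left(\left(4934 - 10100\right) - 35688\right) - 21696 = \left(-5166 - 35688\right) - 21696 = -40854 - 21696 = -62550$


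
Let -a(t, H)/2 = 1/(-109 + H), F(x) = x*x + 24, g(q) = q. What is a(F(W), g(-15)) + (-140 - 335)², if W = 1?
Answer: 13988751/62 ≈ 2.2563e+5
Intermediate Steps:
F(x) = 24 + x² (F(x) = x² + 24 = 24 + x²)
a(t, H) = -2/(-109 + H)
a(F(W), g(-15)) + (-140 - 335)² = -2/(-109 - 15) + (-140 - 335)² = -2/(-124) + (-475)² = -2*(-1/124) + 225625 = 1/62 + 225625 = 13988751/62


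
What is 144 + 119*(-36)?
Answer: -4140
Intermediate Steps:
144 + 119*(-36) = 144 - 4284 = -4140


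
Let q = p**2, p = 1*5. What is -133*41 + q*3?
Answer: -5378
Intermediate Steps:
p = 5
q = 25 (q = 5**2 = 25)
-133*41 + q*3 = -133*41 + 25*3 = -5453 + 75 = -5378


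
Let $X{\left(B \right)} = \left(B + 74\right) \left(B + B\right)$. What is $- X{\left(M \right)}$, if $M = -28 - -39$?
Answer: $-1870$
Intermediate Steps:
$M = 11$ ($M = -28 + 39 = 11$)
$X{\left(B \right)} = 2 B \left(74 + B\right)$ ($X{\left(B \right)} = \left(74 + B\right) 2 B = 2 B \left(74 + B\right)$)
$- X{\left(M \right)} = - 2 \cdot 11 \left(74 + 11\right) = - 2 \cdot 11 \cdot 85 = \left(-1\right) 1870 = -1870$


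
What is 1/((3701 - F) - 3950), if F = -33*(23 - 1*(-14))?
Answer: 1/972 ≈ 0.0010288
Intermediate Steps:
F = -1221 (F = -33*(23 + 14) = -33*37 = -1221)
1/((3701 - F) - 3950) = 1/((3701 - 1*(-1221)) - 3950) = 1/((3701 + 1221) - 3950) = 1/(4922 - 3950) = 1/972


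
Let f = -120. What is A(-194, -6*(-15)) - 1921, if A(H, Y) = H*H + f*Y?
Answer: 24915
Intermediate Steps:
A(H, Y) = H² - 120*Y (A(H, Y) = H*H - 120*Y = H² - 120*Y)
A(-194, -6*(-15)) - 1921 = ((-194)² - (-720)*(-15)) - 1921 = (37636 - 120*90) - 1921 = (37636 - 10800) - 1921 = 26836 - 1921 = 24915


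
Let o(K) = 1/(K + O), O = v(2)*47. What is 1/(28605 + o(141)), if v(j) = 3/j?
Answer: 423/12099917 ≈ 3.4959e-5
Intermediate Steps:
O = 141/2 (O = (3/2)*47 = 141/2 ≈ 70.500)
o(K) = 1/(141/2 + K) (o(K) = 1/(K + 141/2) = 1/(141/2 + K))
1/(28605 + o(141)) = 1/(28605 + 2/(141 + 2*141)) = 1/(28605 + 2/(141 + 282)) = 1/(28605 + 2/423) = 1/(12099917/423) = 423/12099917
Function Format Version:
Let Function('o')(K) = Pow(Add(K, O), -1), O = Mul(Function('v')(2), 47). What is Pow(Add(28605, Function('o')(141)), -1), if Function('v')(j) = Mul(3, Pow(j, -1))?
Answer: Rational(423, 12099917) ≈ 3.4959e-5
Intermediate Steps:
O = Rational(141, 2) (O = Mul(Mul(3, Pow(2, -1)), 47) = Mul(Mul(3, Rational(1, 2)), 47) = Mul(Rational(3, 2), 47) = Rational(141, 2) ≈ 70.500)
Function('o')(K) = Pow(Add(Rational(141, 2), K), -1) (Function('o')(K) = Pow(Add(K, Rational(141, 2)), -1) = Pow(Add(Rational(141, 2), K), -1))
Pow(Add(28605, Function('o')(141)), -1) = Pow(Add(28605, Mul(2, Pow(Add(141, Mul(2, 141)), -1))), -1) = Pow(Add(28605, Mul(2, Pow(Add(141, 282), -1))), -1) = Pow(Add(28605, Mul(2, Pow(423, -1))), -1) = Pow(Add(28605, Mul(2, Rational(1, 423))), -1) = Pow(Add(28605, Rational(2, 423)), -1) = Pow(Rational(12099917, 423), -1) = Rational(423, 12099917)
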